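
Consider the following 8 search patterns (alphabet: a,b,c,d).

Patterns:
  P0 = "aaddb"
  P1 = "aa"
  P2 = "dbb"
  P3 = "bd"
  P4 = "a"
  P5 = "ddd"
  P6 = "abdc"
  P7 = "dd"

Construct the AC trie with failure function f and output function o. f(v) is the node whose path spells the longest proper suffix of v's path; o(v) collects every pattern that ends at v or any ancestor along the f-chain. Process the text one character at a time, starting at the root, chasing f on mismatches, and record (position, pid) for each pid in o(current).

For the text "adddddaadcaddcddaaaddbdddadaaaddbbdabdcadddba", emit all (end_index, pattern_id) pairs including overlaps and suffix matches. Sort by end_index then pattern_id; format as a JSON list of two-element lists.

Build automaton:
Trie nodes:
  n0 'ε': a→1 b→9 d→6
  n1 'a': a→2 b→13  [P4 ends]
  n2 'aa': d→3  [P1 ends]
  n3 'aad': d→4
  n4 'aadd': b→5
  n5 'aaddb': ·  [P0 ends]
  n6 'd': b→7 d→11
  n7 'db': b→8
  n8 'dbb': ·  [P2 ends]
  n9 'b': d→10
  n10 'bd': ·  [P3 ends]
  n11 'dd': d→12  [P7 ends]
  n12 'ddd': ·  [P5 ends]
  n13 'ab': d→14
  n14 'abd': c→15
  n15 'abdc': ·  [P6 ends]

BFS fail/out derivation:
  n1('a'): parent n0 fail=0; on 'a' 0 → fail=0;  out {4}∪∅={4}
  n6('d'): parent n0 fail=0; on 'd' 0 → fail=0;  out ∅∪∅=∅
  n9('b'): parent n0 fail=0; on 'b' 0 → fail=0;  out ∅∪∅=∅
  n2('aa'): parent n1 fail=0; on 'a' 0 → fail=1;  out {1}∪{4}={1,4}
  n7('db'): parent n6 fail=0; on 'b' 0 → fail=9;  out ∅∪∅=∅
  n10('bd'): parent n9 fail=0; on 'd' 0 → fail=6;  out {3}∪∅={3}
  n11('dd'): parent n6 fail=0; on 'd' 0 → fail=6;  out {7}∪∅={7}
  n13('ab'): parent n1 fail=0; on 'b' 0 → fail=9;  out ∅∪∅=∅
  n3('aad'): parent n2 fail=1; on 'd' 1→0 → fail=6;  out ∅∪∅=∅
  n8('dbb'): parent n7 fail=9; on 'b' 9→0 → fail=9;  out {2}∪∅={2}
  n12('ddd'): parent n11 fail=6; on 'd' 6 → fail=11;  out {5}∪{7}={5,7}
  n14('abd'): parent n13 fail=9; on 'd' 9 → fail=10;  out ∅∪{3}={3}
  n4('aadd'): parent n3 fail=6; on 'd' 6 → fail=11;  out ∅∪{7}={7}
  n15('abdc'): parent n14 fail=10; on 'c' 10→6→0 → fail=0;  out {6}∪∅={6}
  n5('aaddb'): parent n4 fail=11; on 'b' 11→6 → fail=7;  out {0}∪∅={0}

Text stream:
pos 0 'a': at 1  emit P4@[0:0]
pos 1 'd': at 6 ·f
pos 2 'd': at 11  emit P7@[1:2]
pos 3 'd': at 12  emit P5@[1:3],P7@[2:3]
pos 4 'd': at 12 ·f  emit P5@[2:4],P7@[3:4]
pos 5 'd': at 12 ·f  emit P5@[3:5],P7@[4:5]
pos 6 'a': at 1 ·f  emit P4@[6:6]
pos 7 'a': at 2  emit P1@[6:7],P4@[7:7]
pos 8 'd': at 3
pos 9 'c': at 0 ·f
pos 10 'a': at 1  emit P4@[10:10]
pos 11 'd': at 6 ·f
pos 12 'd': at 11  emit P7@[11:12]
pos 13 'c': at 0 ·f
pos 14 'd': at 6
pos 15 'd': at 11  emit P7@[14:15]
pos 16 'a': at 1 ·f  emit P4@[16:16]
pos 17 'a': at 2  emit P1@[16:17],P4@[17:17]
pos 18 'a': at 2 ·f  emit P1@[17:18],P4@[18:18]
pos 19 'd': at 3
pos 20 'd': at 4  emit P7@[19:20]
pos 21 'b': at 5  emit P0@[17:21]
pos 22 'd': at 10 ·f  emit P3@[21:22]
pos 23 'd': at 11 ·f  emit P7@[22:23]
pos 24 'd': at 12  emit P5@[22:24],P7@[23:24]
pos 25 'a': at 1 ·f  emit P4@[25:25]
pos 26 'd': at 6 ·f
pos 27 'a': at 1 ·f  emit P4@[27:27]
pos 28 'a': at 2  emit P1@[27:28],P4@[28:28]
pos 29 'a': at 2 ·f  emit P1@[28:29],P4@[29:29]
pos 30 'd': at 3
pos 31 'd': at 4  emit P7@[30:31]
pos 32 'b': at 5  emit P0@[28:32]
pos 33 'b': at 8 ·f  emit P2@[31:33]
pos 34 'd': at 10 ·f  emit P3@[33:34]
pos 35 'a': at 1 ·f  emit P4@[35:35]
pos 36 'b': at 13
pos 37 'd': at 14  emit P3@[36:37]
pos 38 'c': at 15  emit P6@[35:38]
pos 39 'a': at 1 ·f  emit P4@[39:39]
pos 40 'd': at 6 ·f
pos 41 'd': at 11  emit P7@[40:41]
pos 42 'd': at 12  emit P5@[40:42],P7@[41:42]
pos 43 'b': at 7 ·f
pos 44 'a': at 1 ·f  emit P4@[44:44]

Result: [[0,4],[2,7],[3,5],[3,7],[4,5],[4,7],[5,5],[5,7],[6,4],[7,1],[7,4],[10,4],[12,7],[15,7],[16,4],[17,1],[17,4],[18,1],[18,4],[20,7],[21,0],[22,3],[23,7],[24,5],[24,7],[25,4],[27,4],[28,1],[28,4],[29,1],[29,4],[31,7],[32,0],[33,2],[34,3],[35,4],[37,3],[38,6],[39,4],[41,7],[42,5],[42,7],[44,4]]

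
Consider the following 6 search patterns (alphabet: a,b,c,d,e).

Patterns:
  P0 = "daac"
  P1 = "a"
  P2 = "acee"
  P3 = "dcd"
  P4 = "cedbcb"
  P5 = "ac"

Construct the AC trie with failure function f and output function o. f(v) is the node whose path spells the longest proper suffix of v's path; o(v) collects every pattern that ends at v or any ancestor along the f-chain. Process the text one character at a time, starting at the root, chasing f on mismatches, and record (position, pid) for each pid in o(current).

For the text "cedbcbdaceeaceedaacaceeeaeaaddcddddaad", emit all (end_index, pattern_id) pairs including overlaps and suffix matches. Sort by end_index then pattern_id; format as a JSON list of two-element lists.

Build automaton:
Trie nodes:
  0='ε' goto a→5 c→11 d→1
  1='d' goto a→2 c→9
  2='da' goto a→3
  3='daa' goto c→4
  4='daac' goto ·  [P0 ends]
  5='a' goto c→6  [P1 ends]
  6='ac' goto e→7  [P5 ends]
  7='ace' goto e→8
  8='acee' goto ·  [P2 ends]
  9='dc' goto d→10
  10='dcd' goto ·  [P3 ends]
  11='c' goto e→12
  12='ce' goto d→13
  13='ced' goto b→14
  14='cedb' goto c→15
  15='cedbc' goto b→16
  16='cedbcb' goto ·  [P4 ends]

Failure links (BFS by depth):
  fail(1) 'd': from fail(0)=0 chase 'd': 0 ⇒ 0;  out=∅∪out(0)=∅
  fail(5) 'a': from fail(0)=0 chase 'a': 0 ⇒ 0;  out={1}∪out(0)={1}
  fail(11) 'c': from fail(0)=0 chase 'c': 0 ⇒ 0;  out=∅∪out(0)=∅
  fail(2) 'da': from fail(1)=0 chase 'a': 0 ⇒ 5;  out=∅∪out(5)={1}
  fail(6) 'ac': from fail(5)=0 chase 'c': 0 ⇒ 11;  out={5}∪out(11)={5}
  fail(9) 'dc': from fail(1)=0 chase 'c': 0 ⇒ 11;  out=∅∪out(11)=∅
  fail(12) 'ce': from fail(11)=0 chase 'e': 0 ⇒ 0;  out=∅∪out(0)=∅
  fail(3) 'daa': from fail(2)=5 chase 'a': 5→0 ⇒ 5;  out=∅∪out(5)={1}
  fail(7) 'ace': from fail(6)=11 chase 'e': 11 ⇒ 12;  out=∅∪out(12)=∅
  fail(10) 'dcd': from fail(9)=11 chase 'd': 11→0 ⇒ 1;  out={3}∪out(1)={3}
  fail(13) 'ced': from fail(12)=0 chase 'd': 0 ⇒ 1;  out=∅∪out(1)=∅
  fail(4) 'daac': from fail(3)=5 chase 'c': 5 ⇒ 6;  out={0}∪out(6)={0,5}
  fail(8) 'acee': from fail(7)=12 chase 'e': 12→0 ⇒ 0;  out={2}∪out(0)={2}
  fail(14) 'cedb': from fail(13)=1 chase 'b': 1→0 ⇒ 0;  out=∅∪out(0)=∅
  fail(15) 'cedbc': from fail(14)=0 chase 'c': 0 ⇒ 11;  out=∅∪out(11)=∅
  fail(16) 'cedbcb': from fail(15)=11 chase 'b': 11→0 ⇒ 0;  out={4}∪out(0)={4}

Run:
i=0 'c': node 0→11
i=1 'e': node 11→12
i=2 'd': node 12→13
i=3 'b': node 13→14
i=4 'c': node 14→15
i=5 'b': node 15→16  emit P4@[0:5]
i=6 'd': node 16→1 (via fail)
i=7 'a': node 1→2  emit P1@[7:7]
i=8 'c': node 2→6 (via fail)  emit P5@[7:8]
i=9 'e': node 6→7
i=10 'e': node 7→8  emit P2@[7:10]
i=11 'a': node 8→5 (via fail)  emit P1@[11:11]
i=12 'c': node 5→6  emit P5@[11:12]
i=13 'e': node 6→7
i=14 'e': node 7→8  emit P2@[11:14]
i=15 'd': node 8→1 (via fail)
i=16 'a': node 1→2  emit P1@[16:16]
i=17 'a': node 2→3  emit P1@[17:17]
i=18 'c': node 3→4  emit P0@[15:18],P5@[17:18]
i=19 'a': node 4→5 (via fail)  emit P1@[19:19]
i=20 'c': node 5→6  emit P5@[19:20]
i=21 'e': node 6→7
i=22 'e': node 7→8  emit P2@[19:22]
i=23 'e': node 8→0 (via fail)
i=24 'a': node 0→5  emit P1@[24:24]
i=25 'e': node 5→0 (via fail)
i=26 'a': node 0→5  emit P1@[26:26]
i=27 'a': node 5→5 (via fail)  emit P1@[27:27]
i=28 'd': node 5→1 (via fail)
i=29 'd': node 1→1 (via fail)
i=30 'c': node 1→9
i=31 'd': node 9→10  emit P3@[29:31]
i=32 'd': node 10→1 (via fail)
i=33 'd': node 1→1 (via fail)
i=34 'd': node 1→1 (via fail)
i=35 'a': node 1→2  emit P1@[35:35]
i=36 'a': node 2→3  emit P1@[36:36]
i=37 'd': node 3→1 (via fail)

Matches: [[5,4],[7,1],[8,5],[10,2],[11,1],[12,5],[14,2],[16,1],[17,1],[18,0],[18,5],[19,1],[20,5],[22,2],[24,1],[26,1],[27,1],[31,3],[35,1],[36,1]]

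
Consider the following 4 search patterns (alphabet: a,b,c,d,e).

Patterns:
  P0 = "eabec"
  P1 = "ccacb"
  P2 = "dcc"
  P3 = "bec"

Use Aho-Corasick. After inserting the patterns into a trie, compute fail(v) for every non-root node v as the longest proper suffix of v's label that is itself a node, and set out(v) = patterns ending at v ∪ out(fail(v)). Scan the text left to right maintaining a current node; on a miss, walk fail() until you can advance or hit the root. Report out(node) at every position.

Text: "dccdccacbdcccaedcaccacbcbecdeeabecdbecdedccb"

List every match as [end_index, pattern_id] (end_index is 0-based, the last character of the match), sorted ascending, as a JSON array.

Build:
Trie nodes:
  n0 'ε': b→14 c→6 d→11 e→1
  n1 'e': a→2
  n2 'ea': b→3
  n3 'eab': e→4
  n4 'eabe': c→5
  n5 'eabec': ·  [P0 ends]
  n6 'c': c→7
  n7 'cc': a→8
  n8 'cca': c→9
  n9 'ccac': b→10
  n10 'ccacb': ·  [P1 ends]
  n11 'd': c→12
  n12 'dc': c→13
  n13 'dcc': ·  [P2 ends]
  n14 'b': e→15
  n15 'be': c→16
  n16 'bec': ·  [P3 ends]

BFS fail/out derivation:
  n1('e'): parent n0 fail=0; on 'e' 0 → fail=0;  out ∅∪∅=∅
  n6('c'): parent n0 fail=0; on 'c' 0 → fail=0;  out ∅∪∅=∅
  n11('d'): parent n0 fail=0; on 'd' 0 → fail=0;  out ∅∪∅=∅
  n14('b'): parent n0 fail=0; on 'b' 0 → fail=0;  out ∅∪∅=∅
  n2('ea'): parent n1 fail=0; on 'a' 0 → fail=0;  out ∅∪∅=∅
  n7('cc'): parent n6 fail=0; on 'c' 0 → fail=6;  out ∅∪∅=∅
  n12('dc'): parent n11 fail=0; on 'c' 0 → fail=6;  out ∅∪∅=∅
  n15('be'): parent n14 fail=0; on 'e' 0 → fail=1;  out ∅∪∅=∅
  n3('eab'): parent n2 fail=0; on 'b' 0 → fail=14;  out ∅∪∅=∅
  n8('cca'): parent n7 fail=6; on 'a' 6→0 → fail=0;  out ∅∪∅=∅
  n13('dcc'): parent n12 fail=6; on 'c' 6 → fail=7;  out {2}∪∅={2}
  n16('bec'): parent n15 fail=1; on 'c' 1→0 → fail=6;  out {3}∪∅={3}
  n4('eabe'): parent n3 fail=14; on 'e' 14 → fail=15;  out ∅∪∅=∅
  n9('ccac'): parent n8 fail=0; on 'c' 0 → fail=6;  out ∅∪∅=∅
  n5('eabec'): parent n4 fail=15; on 'c' 15 → fail=16;  out {0}∪{3}={0,3}
  n10('ccacb'): parent n9 fail=6; on 'b' 6→0 → fail=14;  out {1}∪∅={1}

Run:
pos 0 'd': at 11
pos 1 'c': at 12
pos 2 'c': at 13  ** P2@[0:2]
pos 3 'd': at 11 ·f
pos 4 'c': at 12
pos 5 'c': at 13  ** P2@[3:5]
pos 6 'a': at 8 ·f
pos 7 'c': at 9
pos 8 'b': at 10  ** P1@[4:8]
pos 9 'd': at 11 ·f
pos 10 'c': at 12
pos 11 'c': at 13  ** P2@[9:11]
pos 12 'c': at 7 ·f
pos 13 'a': at 8
pos 14 'e': at 1 ·f
pos 15 'd': at 11 ·f
pos 16 'c': at 12
pos 17 'a': at 0 ·f
pos 18 'c': at 6
pos 19 'c': at 7
pos 20 'a': at 8
pos 21 'c': at 9
pos 22 'b': at 10  ** P1@[18:22]
pos 23 'c': at 6 ·f
pos 24 'b': at 14 ·f
pos 25 'e': at 15
pos 26 'c': at 16  ** P3@[24:26]
pos 27 'd': at 11 ·f
pos 28 'e': at 1 ·f
pos 29 'e': at 1 ·f
pos 30 'a': at 2
pos 31 'b': at 3
pos 32 'e': at 4
pos 33 'c': at 5  ** P0@[29:33],P3@[31:33]
pos 34 'd': at 11 ·f
pos 35 'b': at 14 ·f
pos 36 'e': at 15
pos 37 'c': at 16  ** P3@[35:37]
pos 38 'd': at 11 ·f
pos 39 'e': at 1 ·f
pos 40 'd': at 11 ·f
pos 41 'c': at 12
pos 42 'c': at 13  ** P2@[40:42]
pos 43 'b': at 14 ·f

All matches (sorted): [[2,2],[5,2],[8,1],[11,2],[22,1],[26,3],[33,0],[33,3],[37,3],[42,2]]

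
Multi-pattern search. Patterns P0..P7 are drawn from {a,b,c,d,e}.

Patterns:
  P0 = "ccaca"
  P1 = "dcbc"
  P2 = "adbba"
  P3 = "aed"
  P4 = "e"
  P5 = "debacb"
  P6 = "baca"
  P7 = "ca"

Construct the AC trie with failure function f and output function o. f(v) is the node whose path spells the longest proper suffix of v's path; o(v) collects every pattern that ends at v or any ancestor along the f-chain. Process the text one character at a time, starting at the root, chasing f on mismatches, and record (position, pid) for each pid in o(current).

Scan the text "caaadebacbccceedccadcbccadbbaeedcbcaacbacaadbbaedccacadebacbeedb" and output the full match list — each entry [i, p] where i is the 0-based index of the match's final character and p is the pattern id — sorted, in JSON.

Build automaton:
Trie (insert patterns):
  0='ε' goto a→10 b→23 c→1 d→6 e→17
  1='c' goto a→27 c→2
  2='cc' goto a→3
  3='cca' goto c→4
  4='ccac' goto a→5
  5='ccaca' goto ·  ←P0
  6='d' goto c→7 e→18
  7='dc' goto b→8
  8='dcb' goto c→9
  9='dcbc' goto ·  ←P1
  10='a' goto d→11 e→15
  11='ad' goto b→12
  12='adb' goto b→13
  13='adbb' goto a→14
  14='adbba' goto ·  ←P2
  15='ae' goto d→16
  16='aed' goto ·  ←P3
  17='e' goto ·  ←P4
  18='de' goto b→19
  19='deb' goto a→20
  20='deba' goto c→21
  21='debac' goto b→22
  22='debacb' goto ·  ←P5
  23='b' goto a→24
  24='ba' goto c→25
  25='bac' goto a→26
  26='baca' goto ·  ←P6
  27='ca' goto ·  ←P7

BFS fail/out derivation:
  fail(1) 'c': from fail(0)=0 chase 'c': 0 ⇒ 0;  out=∅∪out(0)=∅
  fail(6) 'd': from fail(0)=0 chase 'd': 0 ⇒ 0;  out=∅∪out(0)=∅
  fail(10) 'a': from fail(0)=0 chase 'a': 0 ⇒ 0;  out=∅∪out(0)=∅
  fail(17) 'e': from fail(0)=0 chase 'e': 0 ⇒ 0;  out={4}∪out(0)={4}
  fail(23) 'b': from fail(0)=0 chase 'b': 0 ⇒ 0;  out=∅∪out(0)=∅
  fail(2) 'cc': from fail(1)=0 chase 'c': 0 ⇒ 1;  out=∅∪out(1)=∅
  fail(7) 'dc': from fail(6)=0 chase 'c': 0 ⇒ 1;  out=∅∪out(1)=∅
  fail(11) 'ad': from fail(10)=0 chase 'd': 0 ⇒ 6;  out=∅∪out(6)=∅
  fail(15) 'ae': from fail(10)=0 chase 'e': 0 ⇒ 17;  out=∅∪out(17)={4}
  fail(18) 'de': from fail(6)=0 chase 'e': 0 ⇒ 17;  out=∅∪out(17)={4}
  fail(24) 'ba': from fail(23)=0 chase 'a': 0 ⇒ 10;  out=∅∪out(10)=∅
  fail(27) 'ca': from fail(1)=0 chase 'a': 0 ⇒ 10;  out={7}∪out(10)={7}
  fail(3) 'cca': from fail(2)=1 chase 'a': 1 ⇒ 27;  out=∅∪out(27)={7}
  fail(8) 'dcb': from fail(7)=1 chase 'b': 1→0 ⇒ 23;  out=∅∪out(23)=∅
  fail(12) 'adb': from fail(11)=6 chase 'b': 6→0 ⇒ 23;  out=∅∪out(23)=∅
  fail(16) 'aed': from fail(15)=17 chase 'd': 17→0 ⇒ 6;  out={3}∪out(6)={3}
  fail(19) 'deb': from fail(18)=17 chase 'b': 17→0 ⇒ 23;  out=∅∪out(23)=∅
  fail(25) 'bac': from fail(24)=10 chase 'c': 10→0 ⇒ 1;  out=∅∪out(1)=∅
  fail(4) 'ccac': from fail(3)=27 chase 'c': 27→10→0 ⇒ 1;  out=∅∪out(1)=∅
  fail(9) 'dcbc': from fail(8)=23 chase 'c': 23→0 ⇒ 1;  out={1}∪out(1)={1}
  fail(13) 'adbb': from fail(12)=23 chase 'b': 23→0 ⇒ 23;  out=∅∪out(23)=∅
  fail(20) 'deba': from fail(19)=23 chase 'a': 23 ⇒ 24;  out=∅∪out(24)=∅
  fail(26) 'baca': from fail(25)=1 chase 'a': 1 ⇒ 27;  out={6}∪out(27)={6,7}
  fail(5) 'ccaca': from fail(4)=1 chase 'a': 1 ⇒ 27;  out={0}∪out(27)={0,7}
  fail(14) 'adbba': from fail(13)=23 chase 'a': 23 ⇒ 24;  out={2}∪out(24)={2}
  fail(21) 'debac': from fail(20)=24 chase 'c': 24 ⇒ 25;  out=∅∪out(25)=∅
  fail(22) 'debacb': from fail(21)=25 chase 'b': 25→1→0 ⇒ 23;  out={5}∪out(23)={5}

Run:
i=0 'c': node 0→1
i=1 'a': node 1→27  ** P7@[0:1]
i=2 'a': node 27→10 (fail-walked)
i=3 'a': node 10→10 (fail-walked)
i=4 'd': node 10→11
i=5 'e': node 11→18 (fail-walked)  ** P4@[5:5]
i=6 'b': node 18→19
i=7 'a': node 19→20
i=8 'c': node 20→21
i=9 'b': node 21→22  ** P5@[4:9]
i=10 'c': node 22→1 (fail-walked)
i=11 'c': node 1→2
i=12 'c': node 2→2 (fail-walked)
i=13 'e': node 2→17 (fail-walked)  ** P4@[13:13]
i=14 'e': node 17→17 (fail-walked)  ** P4@[14:14]
i=15 'd': node 17→6 (fail-walked)
i=16 'c': node 6→7
i=17 'c': node 7→2 (fail-walked)
i=18 'a': node 2→3  ** P7@[17:18]
i=19 'd': node 3→11 (fail-walked)
i=20 'c': node 11→7 (fail-walked)
i=21 'b': node 7→8
i=22 'c': node 8→9  ** P1@[19:22]
i=23 'c': node 9→2 (fail-walked)
i=24 'a': node 2→3  ** P7@[23:24]
i=25 'd': node 3→11 (fail-walked)
i=26 'b': node 11→12
i=27 'b': node 12→13
i=28 'a': node 13→14  ** P2@[24:28]
i=29 'e': node 14→15 (fail-walked)  ** P4@[29:29]
i=30 'e': node 15→17 (fail-walked)  ** P4@[30:30]
i=31 'd': node 17→6 (fail-walked)
i=32 'c': node 6→7
i=33 'b': node 7→8
i=34 'c': node 8→9  ** P1@[31:34]
i=35 'a': node 9→27 (fail-walked)  ** P7@[34:35]
i=36 'a': node 27→10 (fail-walked)
i=37 'c': node 10→1 (fail-walked)
i=38 'b': node 1→23 (fail-walked)
i=39 'a': node 23→24
i=40 'c': node 24→25
i=41 'a': node 25→26  ** P6@[38:41],P7@[40:41]
i=42 'a': node 26→10 (fail-walked)
i=43 'd': node 10→11
i=44 'b': node 11→12
i=45 'b': node 12→13
i=46 'a': node 13→14  ** P2@[42:46]
i=47 'e': node 14→15 (fail-walked)  ** P4@[47:47]
i=48 'd': node 15→16  ** P3@[46:48]
i=49 'c': node 16→7 (fail-walked)
i=50 'c': node 7→2 (fail-walked)
i=51 'a': node 2→3  ** P7@[50:51]
i=52 'c': node 3→4
i=53 'a': node 4→5  ** P0@[49:53],P7@[52:53]
i=54 'd': node 5→11 (fail-walked)
i=55 'e': node 11→18 (fail-walked)  ** P4@[55:55]
i=56 'b': node 18→19
i=57 'a': node 19→20
i=58 'c': node 20→21
i=59 'b': node 21→22  ** P5@[54:59]
i=60 'e': node 22→17 (fail-walked)  ** P4@[60:60]
i=61 'e': node 17→17 (fail-walked)  ** P4@[61:61]
i=62 'd': node 17→6 (fail-walked)
i=63 'b': node 6→23 (fail-walked)

Result: [[1,7],[5,4],[9,5],[13,4],[14,4],[18,7],[22,1],[24,7],[28,2],[29,4],[30,4],[34,1],[35,7],[41,6],[41,7],[46,2],[47,4],[48,3],[51,7],[53,0],[53,7],[55,4],[59,5],[60,4],[61,4]]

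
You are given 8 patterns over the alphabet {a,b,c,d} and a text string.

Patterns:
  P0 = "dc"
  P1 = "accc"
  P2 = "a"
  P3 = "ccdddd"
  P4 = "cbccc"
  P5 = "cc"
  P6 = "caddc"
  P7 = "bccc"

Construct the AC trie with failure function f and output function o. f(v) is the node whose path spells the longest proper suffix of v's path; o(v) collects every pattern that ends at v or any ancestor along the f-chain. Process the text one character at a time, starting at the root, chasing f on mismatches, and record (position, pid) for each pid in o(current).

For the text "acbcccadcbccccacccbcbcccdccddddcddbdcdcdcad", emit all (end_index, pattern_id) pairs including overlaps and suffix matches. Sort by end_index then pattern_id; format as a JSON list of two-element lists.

Build:
Trie nodes:
  n0 'ε': a→3 b→21 c→7 d→1
  n1 'd': c→2
  n2 'dc': ·  ←P0
  n3 'a': c→4  ←P2
  n4 'ac': c→5
  n5 'acc': c→6
  n6 'accc': ·  ←P1
  n7 'c': a→17 b→13 c→8
  n8 'cc': d→9  ←P5
  n9 'ccd': d→10
  n10 'ccdd': d→11
  n11 'ccddd': d→12
  n12 'ccdddd': ·  ←P3
  n13 'cb': c→14
  n14 'cbc': c→15
  n15 'cbcc': c→16
  n16 'cbccc': ·  ←P4
  n17 'ca': d→18
  n18 'cad': d→19
  n19 'cadd': c→20
  n20 'caddc': ·  ←P6
  n21 'b': c→22
  n22 'bc': c→23
  n23 'bcc': c→24
  n24 'bccc': ·  ←P7

BFS fail/out derivation:
  n1('d'): parent n0 fail=0; on 'd' 0 → fail=0;  out ∅∪∅=∅
  n3('a'): parent n0 fail=0; on 'a' 0 → fail=0;  out {2}∪∅={2}
  n7('c'): parent n0 fail=0; on 'c' 0 → fail=0;  out ∅∪∅=∅
  n21('b'): parent n0 fail=0; on 'b' 0 → fail=0;  out ∅∪∅=∅
  n2('dc'): parent n1 fail=0; on 'c' 0 → fail=7;  out {0}∪∅={0}
  n4('ac'): parent n3 fail=0; on 'c' 0 → fail=7;  out ∅∪∅=∅
  n8('cc'): parent n7 fail=0; on 'c' 0 → fail=7;  out {5}∪∅={5}
  n13('cb'): parent n7 fail=0; on 'b' 0 → fail=21;  out ∅∪∅=∅
  n17('ca'): parent n7 fail=0; on 'a' 0 → fail=3;  out ∅∪{2}={2}
  n22('bc'): parent n21 fail=0; on 'c' 0 → fail=7;  out ∅∪∅=∅
  n5('acc'): parent n4 fail=7; on 'c' 7 → fail=8;  out ∅∪{5}={5}
  n9('ccd'): parent n8 fail=7; on 'd' 7→0 → fail=1;  out ∅∪∅=∅
  n14('cbc'): parent n13 fail=21; on 'c' 21 → fail=22;  out ∅∪∅=∅
  n18('cad'): parent n17 fail=3; on 'd' 3→0 → fail=1;  out ∅∪∅=∅
  n23('bcc'): parent n22 fail=7; on 'c' 7 → fail=8;  out ∅∪{5}={5}
  n6('accc'): parent n5 fail=8; on 'c' 8→7 → fail=8;  out {1}∪{5}={1,5}
  n10('ccdd'): parent n9 fail=1; on 'd' 1→0 → fail=1;  out ∅∪∅=∅
  n15('cbcc'): parent n14 fail=22; on 'c' 22 → fail=23;  out ∅∪{5}={5}
  n19('cadd'): parent n18 fail=1; on 'd' 1→0 → fail=1;  out ∅∪∅=∅
  n24('bccc'): parent n23 fail=8; on 'c' 8→7 → fail=8;  out {7}∪{5}={5,7}
  n11('ccddd'): parent n10 fail=1; on 'd' 1→0 → fail=1;  out ∅∪∅=∅
  n16('cbccc'): parent n15 fail=23; on 'c' 23 → fail=24;  out {4}∪{5,7}={4,5,7}
  n20('caddc'): parent n19 fail=1; on 'c' 1 → fail=2;  out {6}∪{0}={0,6}
  n12('ccdddd'): parent n11 fail=1; on 'd' 1→0 → fail=1;  out {3}∪∅={3}

Text stream:
i=0 'a': node 0→3  ** P2@[0:0]
i=1 'c': node 3→4
i=2 'b': node 4→13 ·f
i=3 'c': node 13→14
i=4 'c': node 14→15  ** P5@[3:4]
i=5 'c': node 15→16  ** P4@[1:5],P5@[4:5],P7@[2:5]
i=6 'a': node 16→17 ·f  ** P2@[6:6]
i=7 'd': node 17→18
i=8 'c': node 18→2 ·f  ** P0@[7:8]
i=9 'b': node 2→13 ·f
i=10 'c': node 13→14
i=11 'c': node 14→15  ** P5@[10:11]
i=12 'c': node 15→16  ** P4@[8:12],P5@[11:12],P7@[9:12]
i=13 'c': node 16→8 ·f  ** P5@[12:13]
i=14 'a': node 8→17 ·f  ** P2@[14:14]
i=15 'c': node 17→4 ·f
i=16 'c': node 4→5  ** P5@[15:16]
i=17 'c': node 5→6  ** P1@[14:17],P5@[16:17]
i=18 'b': node 6→13 ·f
i=19 'c': node 13→14
i=20 'b': node 14→13 ·f
i=21 'c': node 13→14
i=22 'c': node 14→15  ** P5@[21:22]
i=23 'c': node 15→16  ** P4@[19:23],P5@[22:23],P7@[20:23]
i=24 'd': node 16→9 ·f
i=25 'c': node 9→2 ·f  ** P0@[24:25]
i=26 'c': node 2→8 ·f  ** P5@[25:26]
i=27 'd': node 8→9
i=28 'd': node 9→10
i=29 'd': node 10→11
i=30 'd': node 11→12  ** P3@[25:30]
i=31 'c': node 12→2 ·f  ** P0@[30:31]
i=32 'd': node 2→1 ·f
i=33 'd': node 1→1 ·f
i=34 'b': node 1→21 ·f
i=35 'd': node 21→1 ·f
i=36 'c': node 1→2  ** P0@[35:36]
i=37 'd': node 2→1 ·f
i=38 'c': node 1→2  ** P0@[37:38]
i=39 'd': node 2→1 ·f
i=40 'c': node 1→2  ** P0@[39:40]
i=41 'a': node 2→17 ·f  ** P2@[41:41]
i=42 'd': node 17→18

All matches (sorted): [[0,2],[4,5],[5,4],[5,5],[5,7],[6,2],[8,0],[11,5],[12,4],[12,5],[12,7],[13,5],[14,2],[16,5],[17,1],[17,5],[22,5],[23,4],[23,5],[23,7],[25,0],[26,5],[30,3],[31,0],[36,0],[38,0],[40,0],[41,2]]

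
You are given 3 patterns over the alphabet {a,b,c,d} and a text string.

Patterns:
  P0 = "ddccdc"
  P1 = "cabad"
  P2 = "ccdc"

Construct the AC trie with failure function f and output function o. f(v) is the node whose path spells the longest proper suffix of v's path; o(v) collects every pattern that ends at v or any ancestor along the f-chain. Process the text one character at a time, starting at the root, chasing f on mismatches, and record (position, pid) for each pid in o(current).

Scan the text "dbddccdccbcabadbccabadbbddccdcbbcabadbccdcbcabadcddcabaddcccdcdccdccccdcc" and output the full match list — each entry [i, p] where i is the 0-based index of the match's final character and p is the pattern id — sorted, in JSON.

Build:
Trie nodes:
  n0 'ε': c→7 d→1
  n1 'd': d→2
  n2 'dd': c→3
  n3 'ddc': c→4
  n4 'ddcc': d→5
  n5 'ddccd': c→6
  n6 'ddccdc': ·  ←P0
  n7 'c': a→8 c→12
  n8 'ca': b→9
  n9 'cab': a→10
  n10 'caba': d→11
  n11 'cabad': ·  ←P1
  n12 'cc': d→13
  n13 'ccd': c→14
  n14 'ccdc': ·  ←P2

Failure links (BFS by depth):
  fail(1) 'd': from fail(0)=0 chase 'd': 0 ⇒ 0;  out=∅∪out(0)=∅
  fail(7) 'c': from fail(0)=0 chase 'c': 0 ⇒ 0;  out=∅∪out(0)=∅
  fail(2) 'dd': from fail(1)=0 chase 'd': 0 ⇒ 1;  out=∅∪out(1)=∅
  fail(8) 'ca': from fail(7)=0 chase 'a': 0 ⇒ 0;  out=∅∪out(0)=∅
  fail(12) 'cc': from fail(7)=0 chase 'c': 0 ⇒ 7;  out=∅∪out(7)=∅
  fail(3) 'ddc': from fail(2)=1 chase 'c': 1→0 ⇒ 7;  out=∅∪out(7)=∅
  fail(9) 'cab': from fail(8)=0 chase 'b': 0 ⇒ 0;  out=∅∪out(0)=∅
  fail(13) 'ccd': from fail(12)=7 chase 'd': 7→0 ⇒ 1;  out=∅∪out(1)=∅
  fail(4) 'ddcc': from fail(3)=7 chase 'c': 7 ⇒ 12;  out=∅∪out(12)=∅
  fail(10) 'caba': from fail(9)=0 chase 'a': 0 ⇒ 0;  out=∅∪out(0)=∅
  fail(14) 'ccdc': from fail(13)=1 chase 'c': 1→0 ⇒ 7;  out={2}∪out(7)={2}
  fail(5) 'ddccd': from fail(4)=12 chase 'd': 12 ⇒ 13;  out=∅∪out(13)=∅
  fail(11) 'cabad': from fail(10)=0 chase 'd': 0 ⇒ 1;  out={1}∪out(1)={1}
  fail(6) 'ddccdc': from fail(5)=13 chase 'c': 13 ⇒ 14;  out={0}∪out(14)={0,2}

Run:
pos 0 'd': at 1
pos 1 'b': at 0 (fail-walked)
pos 2 'd': at 1
pos 3 'd': at 2
pos 4 'c': at 3
pos 5 'c': at 4
pos 6 'd': at 5
pos 7 'c': at 6  ** P0@[2:7],P2@[4:7]
pos 8 'c': at 12 (fail-walked)
pos 9 'b': at 0 (fail-walked)
pos 10 'c': at 7
pos 11 'a': at 8
pos 12 'b': at 9
pos 13 'a': at 10
pos 14 'd': at 11  ** P1@[10:14]
pos 15 'b': at 0 (fail-walked)
pos 16 'c': at 7
pos 17 'c': at 12
pos 18 'a': at 8 (fail-walked)
pos 19 'b': at 9
pos 20 'a': at 10
pos 21 'd': at 11  ** P1@[17:21]
pos 22 'b': at 0 (fail-walked)
pos 23 'b': at 0
pos 24 'd': at 1
pos 25 'd': at 2
pos 26 'c': at 3
pos 27 'c': at 4
pos 28 'd': at 5
pos 29 'c': at 6  ** P0@[24:29],P2@[26:29]
pos 30 'b': at 0 (fail-walked)
pos 31 'b': at 0
pos 32 'c': at 7
pos 33 'a': at 8
pos 34 'b': at 9
pos 35 'a': at 10
pos 36 'd': at 11  ** P1@[32:36]
pos 37 'b': at 0 (fail-walked)
pos 38 'c': at 7
pos 39 'c': at 12
pos 40 'd': at 13
pos 41 'c': at 14  ** P2@[38:41]
pos 42 'b': at 0 (fail-walked)
pos 43 'c': at 7
pos 44 'a': at 8
pos 45 'b': at 9
pos 46 'a': at 10
pos 47 'd': at 11  ** P1@[43:47]
pos 48 'c': at 7 (fail-walked)
pos 49 'd': at 1 (fail-walked)
pos 50 'd': at 2
pos 51 'c': at 3
pos 52 'a': at 8 (fail-walked)
pos 53 'b': at 9
pos 54 'a': at 10
pos 55 'd': at 11  ** P1@[51:55]
pos 56 'd': at 2 (fail-walked)
pos 57 'c': at 3
pos 58 'c': at 4
pos 59 'c': at 12 (fail-walked)
pos 60 'd': at 13
pos 61 'c': at 14  ** P2@[58:61]
pos 62 'd': at 1 (fail-walked)
pos 63 'c': at 7 (fail-walked)
pos 64 'c': at 12
pos 65 'd': at 13
pos 66 'c': at 14  ** P2@[63:66]
pos 67 'c': at 12 (fail-walked)
pos 68 'c': at 12 (fail-walked)
pos 69 'c': at 12 (fail-walked)
pos 70 'd': at 13
pos 71 'c': at 14  ** P2@[68:71]
pos 72 'c': at 12 (fail-walked)

Matches: [[7,0],[7,2],[14,1],[21,1],[29,0],[29,2],[36,1],[41,2],[47,1],[55,1],[61,2],[66,2],[71,2]]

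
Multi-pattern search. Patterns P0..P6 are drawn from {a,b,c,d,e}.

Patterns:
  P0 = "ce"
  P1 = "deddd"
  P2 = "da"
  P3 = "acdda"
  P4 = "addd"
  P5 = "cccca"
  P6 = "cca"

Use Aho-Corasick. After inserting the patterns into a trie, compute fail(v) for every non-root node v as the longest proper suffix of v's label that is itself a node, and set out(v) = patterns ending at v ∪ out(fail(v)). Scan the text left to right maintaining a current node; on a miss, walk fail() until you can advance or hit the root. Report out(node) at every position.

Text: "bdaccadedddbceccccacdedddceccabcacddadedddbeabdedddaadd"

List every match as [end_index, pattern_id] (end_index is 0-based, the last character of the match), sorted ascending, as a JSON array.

Build automaton:
Trie (insert patterns):
  0='ε' goto a→9 c→1 d→3
  1='c' goto c→17 e→2
  2='ce' goto ·  [P0 ends]
  3='d' goto a→8 e→4
  4='de' goto d→5
  5='ded' goto d→6
  6='dedd' goto d→7
  7='deddd' goto ·  [P1 ends]
  8='da' goto ·  [P2 ends]
  9='a' goto c→10 d→14
  10='ac' goto d→11
  11='acd' goto d→12
  12='acdd' goto a→13
  13='acdda' goto ·  [P3 ends]
  14='ad' goto d→15
  15='add' goto d→16
  16='addd' goto ·  [P4 ends]
  17='cc' goto a→21 c→18
  18='ccc' goto c→19
  19='cccc' goto a→20
  20='cccca' goto ·  [P5 ends]
  21='cca' goto ·  [P6 ends]

Failure links (BFS by depth):
  n1('c'): parent n0 fail=0; on 'c' 0 → fail=0;  out ∅∪∅=∅
  n3('d'): parent n0 fail=0; on 'd' 0 → fail=0;  out ∅∪∅=∅
  n9('a'): parent n0 fail=0; on 'a' 0 → fail=0;  out ∅∪∅=∅
  n2('ce'): parent n1 fail=0; on 'e' 0 → fail=0;  out {0}∪∅={0}
  n4('de'): parent n3 fail=0; on 'e' 0 → fail=0;  out ∅∪∅=∅
  n8('da'): parent n3 fail=0; on 'a' 0 → fail=9;  out {2}∪∅={2}
  n10('ac'): parent n9 fail=0; on 'c' 0 → fail=1;  out ∅∪∅=∅
  n14('ad'): parent n9 fail=0; on 'd' 0 → fail=3;  out ∅∪∅=∅
  n17('cc'): parent n1 fail=0; on 'c' 0 → fail=1;  out ∅∪∅=∅
  n5('ded'): parent n4 fail=0; on 'd' 0 → fail=3;  out ∅∪∅=∅
  n11('acd'): parent n10 fail=1; on 'd' 1→0 → fail=3;  out ∅∪∅=∅
  n15('add'): parent n14 fail=3; on 'd' 3→0 → fail=3;  out ∅∪∅=∅
  n18('ccc'): parent n17 fail=1; on 'c' 1 → fail=17;  out ∅∪∅=∅
  n21('cca'): parent n17 fail=1; on 'a' 1→0 → fail=9;  out {6}∪∅={6}
  n6('dedd'): parent n5 fail=3; on 'd' 3→0 → fail=3;  out ∅∪∅=∅
  n12('acdd'): parent n11 fail=3; on 'd' 3→0 → fail=3;  out ∅∪∅=∅
  n16('addd'): parent n15 fail=3; on 'd' 3→0 → fail=3;  out {4}∪∅={4}
  n19('cccc'): parent n18 fail=17; on 'c' 17 → fail=18;  out ∅∪∅=∅
  n7('deddd'): parent n6 fail=3; on 'd' 3→0 → fail=3;  out {1}∪∅={1}
  n13('acdda'): parent n12 fail=3; on 'a' 3 → fail=8;  out {3}∪{2}={2,3}
  n20('cccca'): parent n19 fail=18; on 'a' 18→17 → fail=21;  out {5}∪{6}={5,6}

Text stream:
[0] read 'b'  n0⇒n0
[1] read 'd'  n0⇒n3
[2] read 'a'  n3⇒n8  → match P2@[1:2]
[3] read 'c'  n8⇒n10 (fail-walked)
[4] read 'c'  n10⇒n17 (fail-walked)
[5] read 'a'  n17⇒n21  → match P6@[3:5]
[6] read 'd'  n21⇒n14 (fail-walked)
[7] read 'e'  n14⇒n4 (fail-walked)
[8] read 'd'  n4⇒n5
[9] read 'd'  n5⇒n6
[10] read 'd'  n6⇒n7  → match P1@[6:10]
[11] read 'b'  n7⇒n0 (fail-walked)
[12] read 'c'  n0⇒n1
[13] read 'e'  n1⇒n2  → match P0@[12:13]
[14] read 'c'  n2⇒n1 (fail-walked)
[15] read 'c'  n1⇒n17
[16] read 'c'  n17⇒n18
[17] read 'c'  n18⇒n19
[18] read 'a'  n19⇒n20  → match P5@[14:18],P6@[16:18]
[19] read 'c'  n20⇒n10 (fail-walked)
[20] read 'd'  n10⇒n11
[21] read 'e'  n11⇒n4 (fail-walked)
[22] read 'd'  n4⇒n5
[23] read 'd'  n5⇒n6
[24] read 'd'  n6⇒n7  → match P1@[20:24]
[25] read 'c'  n7⇒n1 (fail-walked)
[26] read 'e'  n1⇒n2  → match P0@[25:26]
[27] read 'c'  n2⇒n1 (fail-walked)
[28] read 'c'  n1⇒n17
[29] read 'a'  n17⇒n21  → match P6@[27:29]
[30] read 'b'  n21⇒n0 (fail-walked)
[31] read 'c'  n0⇒n1
[32] read 'a'  n1⇒n9 (fail-walked)
[33] read 'c'  n9⇒n10
[34] read 'd'  n10⇒n11
[35] read 'd'  n11⇒n12
[36] read 'a'  n12⇒n13  → match P2@[35:36],P3@[32:36]
[37] read 'd'  n13⇒n14 (fail-walked)
[38] read 'e'  n14⇒n4 (fail-walked)
[39] read 'd'  n4⇒n5
[40] read 'd'  n5⇒n6
[41] read 'd'  n6⇒n7  → match P1@[37:41]
[42] read 'b'  n7⇒n0 (fail-walked)
[43] read 'e'  n0⇒n0
[44] read 'a'  n0⇒n9
[45] read 'b'  n9⇒n0 (fail-walked)
[46] read 'd'  n0⇒n3
[47] read 'e'  n3⇒n4
[48] read 'd'  n4⇒n5
[49] read 'd'  n5⇒n6
[50] read 'd'  n6⇒n7  → match P1@[46:50]
[51] read 'a'  n7⇒n8 (fail-walked)  → match P2@[50:51]
[52] read 'a'  n8⇒n9 (fail-walked)
[53] read 'd'  n9⇒n14
[54] read 'd'  n14⇒n15

Matches: [[2,2],[5,6],[10,1],[13,0],[18,5],[18,6],[24,1],[26,0],[29,6],[36,2],[36,3],[41,1],[50,1],[51,2]]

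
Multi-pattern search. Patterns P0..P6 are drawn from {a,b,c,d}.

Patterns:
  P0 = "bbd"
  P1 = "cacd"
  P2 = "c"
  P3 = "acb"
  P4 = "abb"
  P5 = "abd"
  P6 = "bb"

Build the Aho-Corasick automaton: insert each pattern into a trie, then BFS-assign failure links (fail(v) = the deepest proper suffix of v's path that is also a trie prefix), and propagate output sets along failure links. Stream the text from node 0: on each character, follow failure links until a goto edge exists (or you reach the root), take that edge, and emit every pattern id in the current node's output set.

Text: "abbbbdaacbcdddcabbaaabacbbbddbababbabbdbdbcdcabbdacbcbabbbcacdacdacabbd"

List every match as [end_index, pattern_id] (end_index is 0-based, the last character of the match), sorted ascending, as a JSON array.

Build:
Trie nodes:
  n0 'ε': a→8 b→1 c→4
  n1 'b': b→2
  n2 'bb': d→3  [P6 ends]
  n3 'bbd': ·  [P0 ends]
  n4 'c': a→5  [P2 ends]
  n5 'ca': c→6
  n6 'cac': d→7
  n7 'cacd': ·  [P1 ends]
  n8 'a': b→11 c→9
  n9 'ac': b→10
  n10 'acb': ·  [P3 ends]
  n11 'ab': b→12 d→13
  n12 'abb': ·  [P4 ends]
  n13 'abd': ·  [P5 ends]

BFS fail/out derivation:
  n1('b'): parent n0 fail=0; on 'b' 0 → fail=0;  out ∅∪∅=∅
  n4('c'): parent n0 fail=0; on 'c' 0 → fail=0;  out {2}∪∅={2}
  n8('a'): parent n0 fail=0; on 'a' 0 → fail=0;  out ∅∪∅=∅
  n2('bb'): parent n1 fail=0; on 'b' 0 → fail=1;  out {6}∪∅={6}
  n5('ca'): parent n4 fail=0; on 'a' 0 → fail=8;  out ∅∪∅=∅
  n9('ac'): parent n8 fail=0; on 'c' 0 → fail=4;  out ∅∪{2}={2}
  n11('ab'): parent n8 fail=0; on 'b' 0 → fail=1;  out ∅∪∅=∅
  n3('bbd'): parent n2 fail=1; on 'd' 1→0 → fail=0;  out {0}∪∅={0}
  n6('cac'): parent n5 fail=8; on 'c' 8 → fail=9;  out ∅∪{2}={2}
  n10('acb'): parent n9 fail=4; on 'b' 4→0 → fail=1;  out {3}∪∅={3}
  n12('abb'): parent n11 fail=1; on 'b' 1 → fail=2;  out {4}∪{6}={4,6}
  n13('abd'): parent n11 fail=1; on 'd' 1→0 → fail=0;  out {5}∪∅={5}
  n7('cacd'): parent n6 fail=9; on 'd' 9→4→0 → fail=0;  out {1}∪∅={1}

Run:
[0] read 'a'  n0⇒n8
[1] read 'b'  n8⇒n11
[2] read 'b'  n11⇒n12  ** P4@[0:2],P6@[1:2]
[3] read 'b'  n12⇒n2 (via fail)  ** P6@[2:3]
[4] read 'b'  n2⇒n2 (via fail)  ** P6@[3:4]
[5] read 'd'  n2⇒n3  ** P0@[3:5]
[6] read 'a'  n3⇒n8 (via fail)
[7] read 'a'  n8⇒n8 (via fail)
[8] read 'c'  n8⇒n9  ** P2@[8:8]
[9] read 'b'  n9⇒n10  ** P3@[7:9]
[10] read 'c'  n10⇒n4 (via fail)  ** P2@[10:10]
[11] read 'd'  n4⇒n0 (via fail)
[12] read 'd'  n0⇒n0
[13] read 'd'  n0⇒n0
[14] read 'c'  n0⇒n4  ** P2@[14:14]
[15] read 'a'  n4⇒n5
[16] read 'b'  n5⇒n11 (via fail)
[17] read 'b'  n11⇒n12  ** P4@[15:17],P6@[16:17]
[18] read 'a'  n12⇒n8 (via fail)
[19] read 'a'  n8⇒n8 (via fail)
[20] read 'a'  n8⇒n8 (via fail)
[21] read 'b'  n8⇒n11
[22] read 'a'  n11⇒n8 (via fail)
[23] read 'c'  n8⇒n9  ** P2@[23:23]
[24] read 'b'  n9⇒n10  ** P3@[22:24]
[25] read 'b'  n10⇒n2 (via fail)  ** P6@[24:25]
[26] read 'b'  n2⇒n2 (via fail)  ** P6@[25:26]
[27] read 'd'  n2⇒n3  ** P0@[25:27]
[28] read 'd'  n3⇒n0 (via fail)
[29] read 'b'  n0⇒n1
[30] read 'a'  n1⇒n8 (via fail)
[31] read 'b'  n8⇒n11
[32] read 'a'  n11⇒n8 (via fail)
[33] read 'b'  n8⇒n11
[34] read 'b'  n11⇒n12  ** P4@[32:34],P6@[33:34]
[35] read 'a'  n12⇒n8 (via fail)
[36] read 'b'  n8⇒n11
[37] read 'b'  n11⇒n12  ** P4@[35:37],P6@[36:37]
[38] read 'd'  n12⇒n3 (via fail)  ** P0@[36:38]
[39] read 'b'  n3⇒n1 (via fail)
[40] read 'd'  n1⇒n0 (via fail)
[41] read 'b'  n0⇒n1
[42] read 'c'  n1⇒n4 (via fail)  ** P2@[42:42]
[43] read 'd'  n4⇒n0 (via fail)
[44] read 'c'  n0⇒n4  ** P2@[44:44]
[45] read 'a'  n4⇒n5
[46] read 'b'  n5⇒n11 (via fail)
[47] read 'b'  n11⇒n12  ** P4@[45:47],P6@[46:47]
[48] read 'd'  n12⇒n3 (via fail)  ** P0@[46:48]
[49] read 'a'  n3⇒n8 (via fail)
[50] read 'c'  n8⇒n9  ** P2@[50:50]
[51] read 'b'  n9⇒n10  ** P3@[49:51]
[52] read 'c'  n10⇒n4 (via fail)  ** P2@[52:52]
[53] read 'b'  n4⇒n1 (via fail)
[54] read 'a'  n1⇒n8 (via fail)
[55] read 'b'  n8⇒n11
[56] read 'b'  n11⇒n12  ** P4@[54:56],P6@[55:56]
[57] read 'b'  n12⇒n2 (via fail)  ** P6@[56:57]
[58] read 'c'  n2⇒n4 (via fail)  ** P2@[58:58]
[59] read 'a'  n4⇒n5
[60] read 'c'  n5⇒n6  ** P2@[60:60]
[61] read 'd'  n6⇒n7  ** P1@[58:61]
[62] read 'a'  n7⇒n8 (via fail)
[63] read 'c'  n8⇒n9  ** P2@[63:63]
[64] read 'd'  n9⇒n0 (via fail)
[65] read 'a'  n0⇒n8
[66] read 'c'  n8⇒n9  ** P2@[66:66]
[67] read 'a'  n9⇒n5 (via fail)
[68] read 'b'  n5⇒n11 (via fail)
[69] read 'b'  n11⇒n12  ** P4@[67:69],P6@[68:69]
[70] read 'd'  n12⇒n3 (via fail)  ** P0@[68:70]

Matches: [[2,4],[2,6],[3,6],[4,6],[5,0],[8,2],[9,3],[10,2],[14,2],[17,4],[17,6],[23,2],[24,3],[25,6],[26,6],[27,0],[34,4],[34,6],[37,4],[37,6],[38,0],[42,2],[44,2],[47,4],[47,6],[48,0],[50,2],[51,3],[52,2],[56,4],[56,6],[57,6],[58,2],[60,2],[61,1],[63,2],[66,2],[69,4],[69,6],[70,0]]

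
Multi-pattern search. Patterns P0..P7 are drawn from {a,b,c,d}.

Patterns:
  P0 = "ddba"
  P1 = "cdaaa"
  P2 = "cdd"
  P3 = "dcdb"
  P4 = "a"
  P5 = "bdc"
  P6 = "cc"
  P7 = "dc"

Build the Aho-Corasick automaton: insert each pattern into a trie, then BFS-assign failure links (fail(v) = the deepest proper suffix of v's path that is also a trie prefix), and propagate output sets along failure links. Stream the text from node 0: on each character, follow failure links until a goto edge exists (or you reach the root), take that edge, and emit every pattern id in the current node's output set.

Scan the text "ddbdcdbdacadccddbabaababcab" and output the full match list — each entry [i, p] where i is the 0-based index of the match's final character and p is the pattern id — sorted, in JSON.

Construct AC machine:
Trie nodes:
  0='ε' goto a→14 b→15 c→5 d→1
  1='d' goto c→11 d→2
  2='dd' goto b→3
  3='ddb' goto a→4
  4='ddba' goto ·  ←P0
  5='c' goto c→18 d→6
  6='cd' goto a→7 d→10
  7='cda' goto a→8
  8='cdaa' goto a→9
  9='cdaaa' goto ·  ←P1
  10='cdd' goto ·  ←P2
  11='dc' goto d→12  ←P7
  12='dcd' goto b→13
  13='dcdb' goto ·  ←P3
  14='a' goto ·  ←P4
  15='b' goto d→16
  16='bd' goto c→17
  17='bdc' goto ·  ←P5
  18='cc' goto ·  ←P6

BFS fail/out derivation:
  fail(1) 'd': from fail(0)=0 chase 'd': 0 ⇒ 0;  out=∅∪out(0)=∅
  fail(5) 'c': from fail(0)=0 chase 'c': 0 ⇒ 0;  out=∅∪out(0)=∅
  fail(14) 'a': from fail(0)=0 chase 'a': 0 ⇒ 0;  out={4}∪out(0)={4}
  fail(15) 'b': from fail(0)=0 chase 'b': 0 ⇒ 0;  out=∅∪out(0)=∅
  fail(2) 'dd': from fail(1)=0 chase 'd': 0 ⇒ 1;  out=∅∪out(1)=∅
  fail(6) 'cd': from fail(5)=0 chase 'd': 0 ⇒ 1;  out=∅∪out(1)=∅
  fail(11) 'dc': from fail(1)=0 chase 'c': 0 ⇒ 5;  out={7}∪out(5)={7}
  fail(16) 'bd': from fail(15)=0 chase 'd': 0 ⇒ 1;  out=∅∪out(1)=∅
  fail(18) 'cc': from fail(5)=0 chase 'c': 0 ⇒ 5;  out={6}∪out(5)={6}
  fail(3) 'ddb': from fail(2)=1 chase 'b': 1→0 ⇒ 15;  out=∅∪out(15)=∅
  fail(7) 'cda': from fail(6)=1 chase 'a': 1→0 ⇒ 14;  out=∅∪out(14)={4}
  fail(10) 'cdd': from fail(6)=1 chase 'd': 1 ⇒ 2;  out={2}∪out(2)={2}
  fail(12) 'dcd': from fail(11)=5 chase 'd': 5 ⇒ 6;  out=∅∪out(6)=∅
  fail(17) 'bdc': from fail(16)=1 chase 'c': 1 ⇒ 11;  out={5}∪out(11)={5,7}
  fail(4) 'ddba': from fail(3)=15 chase 'a': 15→0 ⇒ 14;  out={0}∪out(14)={0,4}
  fail(8) 'cdaa': from fail(7)=14 chase 'a': 14→0 ⇒ 14;  out=∅∪out(14)={4}
  fail(13) 'dcdb': from fail(12)=6 chase 'b': 6→1→0 ⇒ 15;  out={3}∪out(15)={3}
  fail(9) 'cdaaa': from fail(8)=14 chase 'a': 14→0 ⇒ 14;  out={1}∪out(14)={1,4}

Run:
i=0 'd': node 0→1
i=1 'd': node 1→2
i=2 'b': node 2→3
i=3 'd': node 3→16 (fail-walked)
i=4 'c': node 16→17  → match P5@[2:4],P7@[3:4]
i=5 'd': node 17→12 (fail-walked)
i=6 'b': node 12→13  → match P3@[3:6]
i=7 'd': node 13→16 (fail-walked)
i=8 'a': node 16→14 (fail-walked)  → match P4@[8:8]
i=9 'c': node 14→5 (fail-walked)
i=10 'a': node 5→14 (fail-walked)  → match P4@[10:10]
i=11 'd': node 14→1 (fail-walked)
i=12 'c': node 1→11  → match P7@[11:12]
i=13 'c': node 11→18 (fail-walked)  → match P6@[12:13]
i=14 'd': node 18→6 (fail-walked)
i=15 'd': node 6→10  → match P2@[13:15]
i=16 'b': node 10→3 (fail-walked)
i=17 'a': node 3→4  → match P0@[14:17],P4@[17:17]
i=18 'b': node 4→15 (fail-walked)
i=19 'a': node 15→14 (fail-walked)  → match P4@[19:19]
i=20 'a': node 14→14 (fail-walked)  → match P4@[20:20]
i=21 'b': node 14→15 (fail-walked)
i=22 'a': node 15→14 (fail-walked)  → match P4@[22:22]
i=23 'b': node 14→15 (fail-walked)
i=24 'c': node 15→5 (fail-walked)
i=25 'a': node 5→14 (fail-walked)  → match P4@[25:25]
i=26 'b': node 14→15 (fail-walked)

All matches (sorted): [[4,5],[4,7],[6,3],[8,4],[10,4],[12,7],[13,6],[15,2],[17,0],[17,4],[19,4],[20,4],[22,4],[25,4]]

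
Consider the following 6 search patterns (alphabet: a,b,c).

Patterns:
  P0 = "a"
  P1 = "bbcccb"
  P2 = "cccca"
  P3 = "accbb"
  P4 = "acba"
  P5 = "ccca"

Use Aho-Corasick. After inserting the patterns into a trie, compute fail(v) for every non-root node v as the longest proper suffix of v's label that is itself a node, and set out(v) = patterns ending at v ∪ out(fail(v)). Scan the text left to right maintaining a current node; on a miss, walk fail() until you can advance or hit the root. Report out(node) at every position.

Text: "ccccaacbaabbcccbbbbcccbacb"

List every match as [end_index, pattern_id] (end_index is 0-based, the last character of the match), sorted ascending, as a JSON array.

Build:
Trie nodes:
  0='ε' goto a→1 b→2 c→8
  1='a' goto c→13  ←P0
  2='b' goto b→3
  3='bb' goto c→4
  4='bbc' goto c→5
  5='bbcc' goto c→6
  6='bbccc' goto b→7
  7='bbcccb' goto ·  ←P1
  8='c' goto c→9
  9='cc' goto c→10
  10='ccc' goto a→19 c→11
  11='cccc' goto a→12
  12='cccca' goto ·  ←P2
  13='ac' goto b→17 c→14
  14='acc' goto b→15
  15='accb' goto b→16
  16='accbb' goto ·  ←P3
  17='acb' goto a→18
  18='acba' goto ·  ←P4
  19='ccca' goto ·  ←P5

Failure links (BFS by depth):
  fail(1) 'a': from fail(0)=0 chase 'a': 0 ⇒ 0;  out={0}∪out(0)={0}
  fail(2) 'b': from fail(0)=0 chase 'b': 0 ⇒ 0;  out=∅∪out(0)=∅
  fail(8) 'c': from fail(0)=0 chase 'c': 0 ⇒ 0;  out=∅∪out(0)=∅
  fail(3) 'bb': from fail(2)=0 chase 'b': 0 ⇒ 2;  out=∅∪out(2)=∅
  fail(9) 'cc': from fail(8)=0 chase 'c': 0 ⇒ 8;  out=∅∪out(8)=∅
  fail(13) 'ac': from fail(1)=0 chase 'c': 0 ⇒ 8;  out=∅∪out(8)=∅
  fail(4) 'bbc': from fail(3)=2 chase 'c': 2→0 ⇒ 8;  out=∅∪out(8)=∅
  fail(10) 'ccc': from fail(9)=8 chase 'c': 8 ⇒ 9;  out=∅∪out(9)=∅
  fail(14) 'acc': from fail(13)=8 chase 'c': 8 ⇒ 9;  out=∅∪out(9)=∅
  fail(17) 'acb': from fail(13)=8 chase 'b': 8→0 ⇒ 2;  out=∅∪out(2)=∅
  fail(5) 'bbcc': from fail(4)=8 chase 'c': 8 ⇒ 9;  out=∅∪out(9)=∅
  fail(11) 'cccc': from fail(10)=9 chase 'c': 9 ⇒ 10;  out=∅∪out(10)=∅
  fail(15) 'accb': from fail(14)=9 chase 'b': 9→8→0 ⇒ 2;  out=∅∪out(2)=∅
  fail(18) 'acba': from fail(17)=2 chase 'a': 2→0 ⇒ 1;  out={4}∪out(1)={0,4}
  fail(19) 'ccca': from fail(10)=9 chase 'a': 9→8→0 ⇒ 1;  out={5}∪out(1)={0,5}
  fail(6) 'bbccc': from fail(5)=9 chase 'c': 9 ⇒ 10;  out=∅∪out(10)=∅
  fail(12) 'cccca': from fail(11)=10 chase 'a': 10 ⇒ 19;  out={2}∪out(19)={0,2,5}
  fail(16) 'accbb': from fail(15)=2 chase 'b': 2 ⇒ 3;  out={3}∪out(3)={3}
  fail(7) 'bbcccb': from fail(6)=10 chase 'b': 10→9→8→0 ⇒ 2;  out={1}∪out(2)={1}

Run:
[0] read 'c'  n0⇒n8
[1] read 'c'  n8⇒n9
[2] read 'c'  n9⇒n10
[3] read 'c'  n10⇒n11
[4] read 'a'  n11⇒n12  ** P0@[4:4],P2@[0:4],P5@[1:4]
[5] read 'a'  n12⇒n1 (fail-walked)  ** P0@[5:5]
[6] read 'c'  n1⇒n13
[7] read 'b'  n13⇒n17
[8] read 'a'  n17⇒n18  ** P0@[8:8],P4@[5:8]
[9] read 'a'  n18⇒n1 (fail-walked)  ** P0@[9:9]
[10] read 'b'  n1⇒n2 (fail-walked)
[11] read 'b'  n2⇒n3
[12] read 'c'  n3⇒n4
[13] read 'c'  n4⇒n5
[14] read 'c'  n5⇒n6
[15] read 'b'  n6⇒n7  ** P1@[10:15]
[16] read 'b'  n7⇒n3 (fail-walked)
[17] read 'b'  n3⇒n3 (fail-walked)
[18] read 'b'  n3⇒n3 (fail-walked)
[19] read 'c'  n3⇒n4
[20] read 'c'  n4⇒n5
[21] read 'c'  n5⇒n6
[22] read 'b'  n6⇒n7  ** P1@[17:22]
[23] read 'a'  n7⇒n1 (fail-walked)  ** P0@[23:23]
[24] read 'c'  n1⇒n13
[25] read 'b'  n13⇒n17

Matches: [[4,0],[4,2],[4,5],[5,0],[8,0],[8,4],[9,0],[15,1],[22,1],[23,0]]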